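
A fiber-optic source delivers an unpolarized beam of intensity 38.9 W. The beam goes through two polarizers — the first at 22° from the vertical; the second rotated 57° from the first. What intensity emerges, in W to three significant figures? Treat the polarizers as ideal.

Unpolarized light through the first polarizer → I₁ = 38.9 W/2 = 19.45 W, polarized at 22°.
I₂ = I₁ · cos²(57°) = 19.45 · 0.2966 = 5.769 W.

I ≈ 5.77 W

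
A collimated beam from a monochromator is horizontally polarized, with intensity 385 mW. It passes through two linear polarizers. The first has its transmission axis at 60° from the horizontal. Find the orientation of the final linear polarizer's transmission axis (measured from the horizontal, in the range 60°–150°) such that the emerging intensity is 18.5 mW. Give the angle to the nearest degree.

θ ≈ 124°

By Malus's law, I₁ = I₀ cos²(60° − 0°) = I₀ cos²(60°) = 0.25 I₀.
Target fraction: 18.5 / 385 mW = 0.04805 of I₀.
Need I₂/I₀ = 0.04805, so cos²(θ − 60°) = 0.04805 / 0.25 = 0.1922.
θ − 60° = arccos(√0.1922) = 64.0°, giving θ ≈ 60 + 64.0 = 124.0°.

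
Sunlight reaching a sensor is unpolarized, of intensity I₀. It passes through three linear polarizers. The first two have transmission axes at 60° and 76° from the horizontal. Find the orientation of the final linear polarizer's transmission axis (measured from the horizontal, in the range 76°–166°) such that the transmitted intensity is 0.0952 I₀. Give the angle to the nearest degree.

θ ≈ 139°

Unpolarized light through the first polarizer → I₁ = ½ I₀, now polarized at 60°.
I₂ = I₁ cos²(76° − 60°) = 0.5 I₀ · cos²(16°) = 0.462 I₀.
Need I₃/I₀ = 0.0952, so cos²(θ − 76°) = 0.0952 / 0.462 = 0.2061.
θ − 76° = arccos(√0.2061) = 63.0°, giving θ ≈ 76 + 63.0 = 139.0°.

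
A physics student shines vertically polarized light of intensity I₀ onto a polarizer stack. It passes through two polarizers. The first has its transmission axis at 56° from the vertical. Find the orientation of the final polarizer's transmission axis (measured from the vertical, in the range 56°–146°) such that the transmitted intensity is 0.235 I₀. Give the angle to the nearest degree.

I₁ = I₀ cos²(56° − 0°) = I₀ cos²(56°) = 0.3127 I₀.
Need I₂/I₀ = 0.235, so cos²(θ − 56°) = 0.235 / 0.3127 = 0.7515.
θ − 56° = arccos(√0.7515) = 29.9°, giving θ ≈ 56 + 29.9 = 85.9°.

θ ≈ 86°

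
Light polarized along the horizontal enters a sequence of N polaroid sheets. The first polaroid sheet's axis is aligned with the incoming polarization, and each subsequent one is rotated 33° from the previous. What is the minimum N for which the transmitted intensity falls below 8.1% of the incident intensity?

N = 9

First polarizer is aligned with the polarization: full transmission.
Each further stage multiplies by cos²(33°) = 0.7034.
After N polarizers: T = 0.7034^(N−1). Require T < 0.081 ⇒ N−1 > ln(0.081)/ln(0.7034) = 7.14, so N−1 ≥ 8 and N = 9.
Check: N=9 gives T = 0.0599 < 0.081; N=8 gives T = 0.08517.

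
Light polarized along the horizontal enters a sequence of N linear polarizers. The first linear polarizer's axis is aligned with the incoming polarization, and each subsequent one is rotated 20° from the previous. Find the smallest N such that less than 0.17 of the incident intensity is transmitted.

N = 16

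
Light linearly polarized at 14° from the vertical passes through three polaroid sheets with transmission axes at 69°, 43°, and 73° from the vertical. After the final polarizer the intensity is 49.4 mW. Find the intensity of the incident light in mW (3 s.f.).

I₁ = I₀ cos²(69° − 14°) = I₀ cos²(55°) = 0.329 I₀.
I₂ = I₁ cos²(43° − 69°) = 0.329 I₀ · cos²(26°) = 0.2658 I₀.
I₃ = I₂ cos²(73° − 43°) = 0.2658 I₀ · cos²(30°) = 0.1993 I₀.
So 49.4 mW = 0.1993 I₀, giving I₀ = 49.4/0.1993 = 247.8 mW.

I₀ ≈ 248 mW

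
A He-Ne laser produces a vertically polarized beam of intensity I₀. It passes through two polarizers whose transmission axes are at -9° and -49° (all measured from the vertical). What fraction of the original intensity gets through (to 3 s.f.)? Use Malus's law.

By Malus's law, I₁ = I₀ cos²(-9° − 0°) = I₀ cos²(9°) = 0.9755 I₀.
I₂ = I₁ cos²(-49° + 9°) = 0.9755 I₀ · cos²(40°) = 0.5725 I₀.
Transmitted fraction = 0.5725.

≈ 0.572 I₀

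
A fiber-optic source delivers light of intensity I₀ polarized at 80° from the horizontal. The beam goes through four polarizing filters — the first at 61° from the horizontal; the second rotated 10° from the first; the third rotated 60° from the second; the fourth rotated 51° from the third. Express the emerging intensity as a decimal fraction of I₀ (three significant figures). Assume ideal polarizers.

≈ 0.0858 I₀

I₁ = I₀ cos²(61° − 80°) = I₀ cos²(19°) = 0.894 I₀.
I₂ = I₁ cos²(10°) = 0.894 · 0.9698 I₀ = 0.867 I₀.
I₃ = I₂ cos²(60°) = 0.867 · 0.25 I₀ = 0.2168 I₀.
I₄ = I₃ cos²(51°) = 0.2168 · 0.396 I₀ = 0.08585 I₀.
Transmitted fraction = 0.08585.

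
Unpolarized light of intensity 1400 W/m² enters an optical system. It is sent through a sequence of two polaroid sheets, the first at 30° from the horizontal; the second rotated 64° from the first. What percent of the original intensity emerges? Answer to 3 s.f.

≈ 9.61%

Unpolarized light through the first polarizer → I₁ = 1400 W/m²/2 = 700 W/m², polarized at 30°.
I₂ = I₁ · cos²(64°) = 700 · 0.1922 = 134.5 W/m².
That is 9.608% of the incident intensity.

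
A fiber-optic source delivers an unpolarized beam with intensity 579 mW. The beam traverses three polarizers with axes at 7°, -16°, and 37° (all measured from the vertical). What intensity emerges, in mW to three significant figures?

Unpolarized light through the first polarizer → I₁ = 579 mW/2 = 289.5 mW, polarized at 7°.
I₂ = I₁ · cos²(23°) = 289.5 · 0.8473 = 245.3 mW.
I₃ = I₂ · cos²(53°) = 245.3 · 0.3622 = 88.84 mW.

I ≈ 88.8 mW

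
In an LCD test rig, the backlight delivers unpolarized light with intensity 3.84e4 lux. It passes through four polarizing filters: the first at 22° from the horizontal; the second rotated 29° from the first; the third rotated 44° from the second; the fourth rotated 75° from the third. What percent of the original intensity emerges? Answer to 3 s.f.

Unpolarized light through the first polarizer → I₁ = 3.84e4 lux/2 = 1.92e+04 lux, polarized at 22°.
I₂ = I₁ · cos²(29°) = 1.92e+04 · 0.765 = 1.469e+04 lux.
I₃ = I₂ · cos²(44°) = 1.469e+04 · 0.5174 = 7600 lux.
I₄ = I₃ · cos²(75°) = 7600 · 0.06699 = 509.1 lux.
That is 1.326% of the incident intensity.

≈ 1.33%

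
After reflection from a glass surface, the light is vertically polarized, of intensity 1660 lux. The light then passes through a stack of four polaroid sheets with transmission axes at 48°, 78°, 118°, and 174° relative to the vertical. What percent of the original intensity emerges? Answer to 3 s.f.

By Malus's law, I₁ = 1660 lux · cos²(48°) = 743.2 lux.
I₂ = I₁ · cos²(30°) = 743.2 · 0.75 = 557.4 lux.
I₃ = I₂ · cos²(40°) = 557.4 · 0.5868 = 327.1 lux.
I₄ = I₃ · cos²(56°) = 327.1 · 0.3127 = 102.3 lux.
That is 6.162% of the incident intensity.

≈ 6.16%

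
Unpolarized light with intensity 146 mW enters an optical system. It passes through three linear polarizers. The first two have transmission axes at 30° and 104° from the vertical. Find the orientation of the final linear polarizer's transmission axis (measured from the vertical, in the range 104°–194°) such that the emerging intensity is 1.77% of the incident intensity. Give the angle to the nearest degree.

Unpolarized light through the first polarizer → I₁ = ½ I₀, now polarized at 30°.
I₂ = I₁ cos²(104° − 30°) = 0.5 I₀ · cos²(74°) = 0.03799 I₀.
Need I₃/I₀ = 0.0177, so cos²(θ − 104°) = 0.0177 / 0.03799 = 0.4659.
θ − 104° = arccos(√0.4659) = 47.0°, giving θ ≈ 104 + 47.0 = 151.0°.

θ ≈ 151°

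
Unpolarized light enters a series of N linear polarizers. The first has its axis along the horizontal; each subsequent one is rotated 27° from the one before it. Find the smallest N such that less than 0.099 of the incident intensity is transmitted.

N = 9

First polarizer halves the unpolarized light: factor 1/2.
Each further stage multiplies by cos²(27°) = 0.7939.
After N polarizers: T = 0.5·0.7939^(N−1). Require T < 0.099 ⇒ N−1 > ln(0.099/0.5)/ln(0.7939) = 7.02, so N−1 ≥ 8 and N = 9.
Check: N=9 gives T = 0.0789 < 0.099; N=8 gives T = 0.09938.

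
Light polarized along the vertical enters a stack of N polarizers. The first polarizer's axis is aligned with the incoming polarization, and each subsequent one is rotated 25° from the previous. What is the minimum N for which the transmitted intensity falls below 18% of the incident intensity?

N = 10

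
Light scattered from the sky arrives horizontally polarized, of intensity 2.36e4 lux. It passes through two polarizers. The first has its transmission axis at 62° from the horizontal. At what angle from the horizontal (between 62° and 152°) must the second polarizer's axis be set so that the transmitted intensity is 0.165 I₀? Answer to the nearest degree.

By Malus's law, I₁ = I₀ cos²(62° − 0°) = I₀ cos²(62°) = 0.2204 I₀.
Need I₂/I₀ = 0.165, so cos²(θ − 62°) = 0.165 / 0.2204 = 0.7486.
θ − 62° = arccos(√0.7486) = 30.1°, giving θ ≈ 62 + 30.1 = 92.1°.

θ ≈ 92°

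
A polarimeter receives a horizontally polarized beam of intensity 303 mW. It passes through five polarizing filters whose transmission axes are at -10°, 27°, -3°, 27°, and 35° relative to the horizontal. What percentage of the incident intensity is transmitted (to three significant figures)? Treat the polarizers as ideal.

By Malus's law, I₁ = 303 mW · cos²(10°) = 293.9 mW.
I₂ = I₁ · cos²(37°) = 293.9 · 0.6378 = 187.4 mW.
I₃ = I₂ · cos²(30°) = 187.4 · 0.75 = 140.6 mW.
I₄ = I₃ · cos²(30°) = 140.6 · 0.75 = 105.4 mW.
I₅ = I₄ · cos²(8°) = 105.4 · 0.9806 = 103.4 mW.
That is 34.12% of the incident intensity.

≈ 34.1%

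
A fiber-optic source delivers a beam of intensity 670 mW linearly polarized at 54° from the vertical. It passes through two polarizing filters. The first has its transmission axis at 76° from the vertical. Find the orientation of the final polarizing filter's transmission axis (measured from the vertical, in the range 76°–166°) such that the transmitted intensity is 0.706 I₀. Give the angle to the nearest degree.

θ ≈ 101°

By Malus's law, I₁ = I₀ cos²(76° − 54°) = I₀ cos²(22°) = 0.8597 I₀.
Need I₂/I₀ = 0.706, so cos²(θ − 76°) = 0.706 / 0.8597 = 0.8212.
θ − 76° = arccos(√0.8212) = 25.0°, giving θ ≈ 76 + 25.0 = 101.0°.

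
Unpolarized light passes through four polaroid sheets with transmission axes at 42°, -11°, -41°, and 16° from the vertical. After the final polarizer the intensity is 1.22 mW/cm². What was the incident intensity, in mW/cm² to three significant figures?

Unpolarized light through the first polarizer → I₁ = ½ I₀, now polarized at 42°.
I₂ = I₁ cos²(-11° − 42°) = 0.5 I₀ · cos²(53°) = 0.1811 I₀.
I₃ = I₂ cos²(-41° + 11°) = 0.1811 I₀ · cos²(30°) = 0.1358 I₀.
I₄ = I₃ cos²(16° + 41°) = 0.1358 I₀ · cos²(57°) = 0.04029 I₀.
So 1.22 mW/cm² = 0.04029 I₀, giving I₀ = 1.22/0.04029 = 30.28 mW/cm².

I₀ ≈ 30.3 mW/cm²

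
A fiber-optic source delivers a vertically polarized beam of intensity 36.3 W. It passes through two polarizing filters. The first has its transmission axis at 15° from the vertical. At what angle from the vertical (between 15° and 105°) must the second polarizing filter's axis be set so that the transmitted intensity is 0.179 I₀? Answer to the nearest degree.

I₁ = I₀ cos²(15° − 0°) = I₀ cos²(15°) = 0.933 I₀.
Need I₂/I₀ = 0.179, so cos²(θ − 15°) = 0.179 / 0.933 = 0.1919.
θ − 15° = arccos(√0.1919) = 64.0°, giving θ ≈ 15 + 64.0 = 79.0°.

θ ≈ 79°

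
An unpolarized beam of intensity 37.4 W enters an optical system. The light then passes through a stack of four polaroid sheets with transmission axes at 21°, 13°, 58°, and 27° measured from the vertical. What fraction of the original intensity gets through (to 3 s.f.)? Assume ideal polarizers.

Unpolarized light through the first polarizer → I₁ = 37.4 W/2 = 18.7 W, polarized at 21°.
I₂ = I₁ · cos²(8°) = 18.7 · 0.9806 = 18.34 W.
I₃ = I₂ · cos²(45°) = 18.34 · 0.5 = 9.169 W.
I₄ = I₃ · cos²(31°) = 9.169 · 0.7347 = 6.737 W.
Transmitted fraction = 0.1801.

I/I₀ ≈ 0.180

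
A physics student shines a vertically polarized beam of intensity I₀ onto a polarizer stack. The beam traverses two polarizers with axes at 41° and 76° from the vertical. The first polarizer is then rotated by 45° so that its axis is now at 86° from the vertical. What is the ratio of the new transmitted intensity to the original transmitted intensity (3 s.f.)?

Before rotation:
I₁ = I₀ cos²(41° − 0°) = I₀ cos²(41°) = 0.5696 I₀.
I₂ = I₁ cos²(76° − 41°) = 0.5696 I₀ · cos²(35°) = 0.3822 I₀.
After rotation:
I₁ = I₀ cos²(86° − 0°) = I₀ cos²(86°) = 0.004866 I₀.
I₂ = I₁ cos²(76° − 86°) = 0.004866 I₀ · cos²(10°) = 0.004719 I₀.
Ratio = 0.004719 / 0.3822 = 0.01235.

I_new/I_old ≈ 0.0123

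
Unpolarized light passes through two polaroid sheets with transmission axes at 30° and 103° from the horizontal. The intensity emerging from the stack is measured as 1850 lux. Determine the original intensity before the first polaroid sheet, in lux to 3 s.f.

Unpolarized light through the first polarizer → I₁ = ½ I₀, now polarized at 30°.
I₂ = I₁ cos²(103° − 30°) = 0.5 I₀ · cos²(73°) = 0.04274 I₀.
So 1850 lux = 0.04274 I₀, giving I₀ = 1850/0.04274 = 4.328e+04 lux.

I₀ ≈ 4.33e4 lux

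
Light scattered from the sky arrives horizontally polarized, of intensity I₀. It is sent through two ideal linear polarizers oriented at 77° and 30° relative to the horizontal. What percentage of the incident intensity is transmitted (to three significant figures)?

≈ 2.35%

By Malus's law, I₁ = I₀ cos²(77° − 0°) = I₀ cos²(77°) = 0.0506 I₀.
I₂ = I₁ cos²(30° − 77°) = 0.0506 I₀ · cos²(47°) = 0.02354 I₀.
That is 2.354% of the incident intensity.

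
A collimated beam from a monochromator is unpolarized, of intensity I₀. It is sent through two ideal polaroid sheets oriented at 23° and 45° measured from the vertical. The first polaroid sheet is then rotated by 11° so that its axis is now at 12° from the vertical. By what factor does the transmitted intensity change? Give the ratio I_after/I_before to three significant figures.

Before rotation:
Unpolarized light through the first polarizer → I₁ = ½ I₀, now polarized at 23°.
I₂ = I₁ cos²(45° − 23°) = 0.5 I₀ · cos²(22°) = 0.4298 I₀.
After rotation:
Unpolarized light through the first polarizer → I₁ = ½ I₀, now polarized at 12°.
I₂ = I₁ cos²(45° − 12°) = 0.5 I₀ · cos²(33°) = 0.3517 I₀.
Ratio = 0.3517 / 0.4298 = 0.8182.

I_new/I_old ≈ 0.818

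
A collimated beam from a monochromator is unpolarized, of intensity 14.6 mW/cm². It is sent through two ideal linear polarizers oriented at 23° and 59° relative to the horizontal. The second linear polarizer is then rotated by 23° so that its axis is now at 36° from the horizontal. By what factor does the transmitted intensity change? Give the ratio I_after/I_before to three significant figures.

I_new/I_old ≈ 1.45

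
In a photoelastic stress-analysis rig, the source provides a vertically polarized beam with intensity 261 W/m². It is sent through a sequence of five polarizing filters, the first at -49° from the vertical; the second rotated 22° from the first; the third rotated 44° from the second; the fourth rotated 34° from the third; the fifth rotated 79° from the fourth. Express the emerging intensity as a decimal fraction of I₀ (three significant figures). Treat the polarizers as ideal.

I/I₀ ≈ 0.00479

By Malus's law, I₁ = 261 W/m² · cos²(49°) = 112.3 W/m².
I₂ = I₁ · cos²(22°) = 112.3 · 0.8597 = 96.57 W/m².
I₃ = I₂ · cos²(44°) = 96.57 · 0.5174 = 49.97 W/m².
I₄ = I₃ · cos²(34°) = 49.97 · 0.6873 = 34.35 W/m².
I₅ = I₄ · cos²(79°) = 34.35 · 0.03641 = 1.25 W/m².
Transmitted fraction = 0.004791.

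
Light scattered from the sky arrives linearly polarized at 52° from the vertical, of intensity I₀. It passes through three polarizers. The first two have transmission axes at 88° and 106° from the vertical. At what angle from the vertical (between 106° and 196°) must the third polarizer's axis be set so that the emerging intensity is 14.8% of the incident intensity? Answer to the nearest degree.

θ ≈ 166°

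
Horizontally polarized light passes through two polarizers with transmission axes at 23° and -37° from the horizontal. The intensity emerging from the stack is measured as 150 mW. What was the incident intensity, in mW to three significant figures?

I₀ ≈ 708 mW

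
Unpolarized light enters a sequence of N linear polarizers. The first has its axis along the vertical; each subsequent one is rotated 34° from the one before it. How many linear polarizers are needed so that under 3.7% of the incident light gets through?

N = 8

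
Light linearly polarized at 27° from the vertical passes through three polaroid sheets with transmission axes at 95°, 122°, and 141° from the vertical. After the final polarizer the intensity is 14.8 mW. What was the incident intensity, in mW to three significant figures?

I₀ ≈ 149 mW

By Malus's law, I₁ = I₀ cos²(95° − 27°) = I₀ cos²(68°) = 0.1403 I₀.
I₂ = I₁ cos²(122° − 95°) = 0.1403 I₀ · cos²(27°) = 0.1114 I₀.
I₃ = I₂ cos²(141° − 122°) = 0.1114 I₀ · cos²(19°) = 0.0996 I₀.
So 14.8 mW = 0.0996 I₀, giving I₀ = 14.8/0.0996 = 148.6 mW.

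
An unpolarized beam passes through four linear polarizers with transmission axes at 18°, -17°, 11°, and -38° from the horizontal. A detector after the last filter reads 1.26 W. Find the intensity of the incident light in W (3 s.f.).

Unpolarized light through the first polarizer → I₁ = ½ I₀, now polarized at 18°.
I₂ = I₁ cos²(-17° − 18°) = 0.5 I₀ · cos²(35°) = 0.3355 I₀.
I₃ = I₂ cos²(11° + 17°) = 0.3355 I₀ · cos²(28°) = 0.2616 I₀.
I₄ = I₃ cos²(-38° − 11°) = 0.2616 I₀ · cos²(49°) = 0.1126 I₀.
So 1.26 W = 0.1126 I₀, giving I₀ = 1.26/0.1126 = 11.19 W.

I₀ ≈ 11.2 W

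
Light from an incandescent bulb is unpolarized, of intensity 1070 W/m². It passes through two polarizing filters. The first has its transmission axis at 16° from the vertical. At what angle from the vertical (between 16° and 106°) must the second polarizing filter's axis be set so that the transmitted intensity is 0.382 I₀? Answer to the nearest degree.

Unpolarized light through the first polarizer → I₁ = ½ I₀, now polarized at 16°.
Need I₂/I₀ = 0.382, so cos²(θ − 16°) = 0.382 / 0.5 = 0.764.
θ − 16° = arccos(√0.764) = 29.1°, giving θ ≈ 16 + 29.1 = 45.1°.

θ ≈ 45°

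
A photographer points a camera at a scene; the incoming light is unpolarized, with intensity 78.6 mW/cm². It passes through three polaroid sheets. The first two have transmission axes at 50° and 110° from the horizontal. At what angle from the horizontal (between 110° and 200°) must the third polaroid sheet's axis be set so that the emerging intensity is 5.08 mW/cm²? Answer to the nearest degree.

θ ≈ 154°

Unpolarized light through the first polarizer → I₁ = ½ I₀, now polarized at 50°.
I₂ = I₁ cos²(110° − 50°) = 0.5 I₀ · cos²(60°) = 0.125 I₀.
Target fraction: 5.08 / 78.6 mW/cm² = 0.06463 of I₀.
Need I₃/I₀ = 0.06463, so cos²(θ − 110°) = 0.06463 / 0.125 = 0.517.
θ − 110° = arccos(√0.517) = 44.0°, giving θ ≈ 110 + 44.0 = 154.0°.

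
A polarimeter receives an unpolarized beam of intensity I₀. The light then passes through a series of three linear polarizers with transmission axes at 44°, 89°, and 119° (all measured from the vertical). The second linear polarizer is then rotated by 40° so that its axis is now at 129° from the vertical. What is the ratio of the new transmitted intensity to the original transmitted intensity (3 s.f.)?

Before rotation:
Unpolarized light through the first polarizer → I₁ = ½ I₀, now polarized at 44°.
I₂ = I₁ cos²(89° − 44°) = 0.5 I₀ · cos²(45°) = 0.25 I₀.
I₃ = I₂ cos²(119° − 89°) = 0.25 I₀ · cos²(30°) = 0.1875 I₀.
After rotation:
Unpolarized light through the first polarizer → I₁ = ½ I₀, now polarized at 44°.
I₂ = I₁ cos²(129° − 44°) = 0.5 I₀ · cos²(85°) = 0.003798 I₀.
I₃ = I₂ cos²(119° − 129°) = 0.003798 I₀ · cos²(10°) = 0.003684 I₀.
Ratio = 0.003684 / 0.1875 = 0.01965.

I_new/I_old ≈ 0.0196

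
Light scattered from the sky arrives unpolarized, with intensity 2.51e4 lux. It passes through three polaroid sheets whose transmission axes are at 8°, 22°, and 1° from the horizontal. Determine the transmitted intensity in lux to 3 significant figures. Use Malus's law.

I ≈ 1.03e4 lux

Unpolarized light through the first polarizer → I₁ = 2.51e4 lux/2 = 1.255e+04 lux, polarized at 8°.
I₂ = I₁ · cos²(14°) = 1.255e+04 · 0.9415 = 1.182e+04 lux.
I₃ = I₂ · cos²(21°) = 1.182e+04 · 0.8716 = 1.03e+04 lux.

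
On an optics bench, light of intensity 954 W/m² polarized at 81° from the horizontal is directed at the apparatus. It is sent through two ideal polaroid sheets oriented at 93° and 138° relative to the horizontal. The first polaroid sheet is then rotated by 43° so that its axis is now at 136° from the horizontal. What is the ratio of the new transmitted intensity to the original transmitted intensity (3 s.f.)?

I_new/I_old ≈ 0.687

Before rotation:
I₁ = I₀ cos²(93° − 81°) = I₀ cos²(12°) = 0.9568 I₀.
I₂ = I₁ cos²(138° − 93°) = 0.9568 I₀ · cos²(45°) = 0.4784 I₀.
After rotation:
I₁ = I₀ cos²(136° − 81°) = I₀ cos²(55°) = 0.329 I₀.
I₂ = I₁ cos²(138° − 136°) = 0.329 I₀ · cos²(2°) = 0.3286 I₀.
Ratio = 0.3286 / 0.4784 = 0.6869.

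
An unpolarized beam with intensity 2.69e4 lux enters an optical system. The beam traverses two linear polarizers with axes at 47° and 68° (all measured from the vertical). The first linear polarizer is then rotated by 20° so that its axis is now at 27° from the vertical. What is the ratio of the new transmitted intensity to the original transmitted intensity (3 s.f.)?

I_new/I_old ≈ 0.654

Before rotation:
Unpolarized light through the first polarizer → I₁ = ½ I₀, now polarized at 47°.
I₂ = I₁ cos²(68° − 47°) = 0.5 I₀ · cos²(21°) = 0.4358 I₀.
After rotation:
Unpolarized light through the first polarizer → I₁ = ½ I₀, now polarized at 27°.
I₂ = I₁ cos²(68° − 27°) = 0.5 I₀ · cos²(41°) = 0.2848 I₀.
Ratio = 0.2848 / 0.4358 = 0.6535.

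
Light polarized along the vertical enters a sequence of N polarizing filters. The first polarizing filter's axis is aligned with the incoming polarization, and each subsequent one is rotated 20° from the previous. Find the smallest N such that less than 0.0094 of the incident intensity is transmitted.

N = 39

First polarizer is aligned with the polarization: full transmission.
Each further stage multiplies by cos²(20°) = 0.883.
After N polarizers: T = 0.883^(N−1). Require T < 0.0094 ⇒ N−1 > ln(0.0094)/ln(0.883) = 37.51, so N−1 ≥ 38 and N = 39.
Check: N=39 gives T = 0.00885 < 0.0094; N=38 gives T = 0.01002.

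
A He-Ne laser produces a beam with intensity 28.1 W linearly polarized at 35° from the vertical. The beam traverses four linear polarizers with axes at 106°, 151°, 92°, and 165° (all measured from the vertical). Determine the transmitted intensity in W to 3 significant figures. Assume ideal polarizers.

I₁ = 28.1 W · cos²(71°) = 2.978 W.
I₂ = I₁ · cos²(45°) = 2.978 · 0.5 = 1.489 W.
I₃ = I₂ · cos²(59°) = 1.489 · 0.2653 = 0.395 W.
I₄ = I₃ · cos²(73°) = 0.395 · 0.08548 = 0.03377 W.

I ≈ 0.0338 W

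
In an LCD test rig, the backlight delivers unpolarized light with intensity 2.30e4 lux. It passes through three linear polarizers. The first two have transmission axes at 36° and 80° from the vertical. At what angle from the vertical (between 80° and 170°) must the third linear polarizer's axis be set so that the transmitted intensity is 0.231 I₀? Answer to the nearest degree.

Unpolarized light through the first polarizer → I₁ = ½ I₀, now polarized at 36°.
I₂ = I₁ cos²(80° − 36°) = 0.5 I₀ · cos²(44°) = 0.2587 I₀.
Need I₃/I₀ = 0.231, so cos²(θ − 80°) = 0.231 / 0.2587 = 0.8928.
θ − 80° = arccos(√0.8928) = 19.1°, giving θ ≈ 80 + 19.1 = 99.1°.

θ ≈ 99°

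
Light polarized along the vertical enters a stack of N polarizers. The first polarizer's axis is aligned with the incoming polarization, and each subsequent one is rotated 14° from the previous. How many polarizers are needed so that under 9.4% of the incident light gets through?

N = 41

First polarizer is aligned with the polarization: full transmission.
Each further stage multiplies by cos²(14°) = 0.9415.
After N polarizers: T = 0.9415^(N−1). Require T < 0.094 ⇒ N−1 > ln(0.094)/ln(0.9415) = 39.21, so N−1 ≥ 40 and N = 41.
Check: N=41 gives T = 0.0896 < 0.094; N=40 gives T = 0.09517.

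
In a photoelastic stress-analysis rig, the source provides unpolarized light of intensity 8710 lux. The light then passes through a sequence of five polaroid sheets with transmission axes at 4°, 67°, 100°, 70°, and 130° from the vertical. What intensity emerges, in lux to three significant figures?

I ≈ 118 lux

Unpolarized light through the first polarizer → I₁ = 8710 lux/2 = 4355 lux, polarized at 4°.
I₂ = I₁ · cos²(63°) = 4355 · 0.2061 = 897.6 lux.
I₃ = I₂ · cos²(33°) = 897.6 · 0.7034 = 631.3 lux.
I₄ = I₃ · cos²(30°) = 631.3 · 0.75 = 473.5 lux.
I₅ = I₄ · cos²(60°) = 473.5 · 0.25 = 118.4 lux.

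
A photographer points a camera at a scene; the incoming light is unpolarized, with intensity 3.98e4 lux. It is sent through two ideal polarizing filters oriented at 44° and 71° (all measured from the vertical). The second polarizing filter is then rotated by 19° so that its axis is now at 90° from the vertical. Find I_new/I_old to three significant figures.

Before rotation:
Unpolarized light through the first polarizer → I₁ = ½ I₀, now polarized at 44°.
I₂ = I₁ cos²(71° − 44°) = 0.5 I₀ · cos²(27°) = 0.3969 I₀.
After rotation:
Unpolarized light through the first polarizer → I₁ = ½ I₀, now polarized at 44°.
I₂ = I₁ cos²(90° − 44°) = 0.5 I₀ · cos²(46°) = 0.2413 I₀.
Ratio = 0.2413 / 0.3969 = 0.6078.

I_new/I_old ≈ 0.608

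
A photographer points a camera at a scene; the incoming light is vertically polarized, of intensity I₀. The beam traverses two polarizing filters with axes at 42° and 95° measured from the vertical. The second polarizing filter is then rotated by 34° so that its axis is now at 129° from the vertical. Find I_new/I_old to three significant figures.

I_new/I_old ≈ 0.00756

Before rotation:
I₁ = I₀ cos²(42° − 0°) = I₀ cos²(42°) = 0.5523 I₀.
I₂ = I₁ cos²(95° − 42°) = 0.5523 I₀ · cos²(53°) = 0.2 I₀.
After rotation:
I₁ = I₀ cos²(42° − 0°) = I₀ cos²(42°) = 0.5523 I₀.
I₂ = I₁ cos²(129° − 42°) = 0.5523 I₀ · cos²(87°) = 0.001513 I₀.
Ratio = 0.001513 / 0.2 = 0.007563.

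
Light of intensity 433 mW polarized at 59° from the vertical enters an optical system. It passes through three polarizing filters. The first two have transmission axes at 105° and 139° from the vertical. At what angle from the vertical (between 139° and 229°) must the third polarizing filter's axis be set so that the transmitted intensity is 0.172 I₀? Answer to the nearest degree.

θ ≈ 183°

By Malus's law, I₁ = I₀ cos²(105° − 59°) = I₀ cos²(46°) = 0.4826 I₀.
I₂ = I₁ cos²(139° − 105°) = 0.4826 I₀ · cos²(34°) = 0.3317 I₀.
Need I₃/I₀ = 0.172, so cos²(θ − 139°) = 0.172 / 0.3317 = 0.5186.
θ − 139° = arccos(√0.5186) = 43.9°, giving θ ≈ 139 + 43.9 = 182.9°.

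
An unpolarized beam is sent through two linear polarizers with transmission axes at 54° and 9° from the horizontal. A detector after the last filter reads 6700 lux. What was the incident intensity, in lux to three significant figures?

I₀ ≈ 2.68e4 lux

Unpolarized light through the first polarizer → I₁ = ½ I₀, now polarized at 54°.
I₂ = I₁ cos²(9° − 54°) = 0.5 I₀ · cos²(45°) = 0.25 I₀.
So 6700 lux = 0.25 I₀, giving I₀ = 6700/0.25 = 2.68e+04 lux.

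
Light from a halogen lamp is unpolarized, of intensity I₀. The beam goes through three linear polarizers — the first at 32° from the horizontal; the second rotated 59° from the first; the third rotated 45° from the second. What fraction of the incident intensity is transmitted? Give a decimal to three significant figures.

≈ 0.0663 I₀

Unpolarized light through the first polarizer → I₁ = ½ I₀, now polarized at 32°.
I₂ = I₁ cos²(59°) = 0.5 · 0.2653 I₀ = 0.1326 I₀.
I₃ = I₂ cos²(45°) = 0.1326 · 0.5 I₀ = 0.06632 I₀.
Transmitted fraction = 0.06632.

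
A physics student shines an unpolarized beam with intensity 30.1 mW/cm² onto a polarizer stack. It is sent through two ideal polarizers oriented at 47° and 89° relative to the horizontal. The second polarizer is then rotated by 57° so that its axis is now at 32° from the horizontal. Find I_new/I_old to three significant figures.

I_new/I_old ≈ 1.69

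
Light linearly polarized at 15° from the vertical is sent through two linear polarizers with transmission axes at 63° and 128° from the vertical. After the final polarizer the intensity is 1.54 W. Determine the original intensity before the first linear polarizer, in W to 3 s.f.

I₀ ≈ 19.3 W

I₁ = I₀ cos²(63° − 15°) = I₀ cos²(48°) = 0.4477 I₀.
I₂ = I₁ cos²(128° − 63°) = 0.4477 I₀ · cos²(65°) = 0.07997 I₀.
So 1.54 W = 0.07997 I₀, giving I₀ = 1.54/0.07997 = 19.26 W.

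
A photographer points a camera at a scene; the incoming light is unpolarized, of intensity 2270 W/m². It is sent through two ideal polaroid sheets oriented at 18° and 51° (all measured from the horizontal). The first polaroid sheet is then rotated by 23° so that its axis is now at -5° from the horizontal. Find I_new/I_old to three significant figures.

I_new/I_old ≈ 0.445

Before rotation:
Unpolarized light through the first polarizer → I₁ = ½ I₀, now polarized at 18°.
I₂ = I₁ cos²(51° − 18°) = 0.5 I₀ · cos²(33°) = 0.3517 I₀.
After rotation:
Unpolarized light through the first polarizer → I₁ = ½ I₀, now polarized at -5°.
I₂ = I₁ cos²(51° + 5°) = 0.5 I₀ · cos²(56°) = 0.1563 I₀.
Ratio = 0.1563 / 0.3517 = 0.4446.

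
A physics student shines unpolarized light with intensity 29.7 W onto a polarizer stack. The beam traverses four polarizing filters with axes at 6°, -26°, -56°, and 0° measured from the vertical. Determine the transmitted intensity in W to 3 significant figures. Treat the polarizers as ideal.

Unpolarized light through the first polarizer → I₁ = 29.7 W/2 = 14.85 W, polarized at 6°.
I₂ = I₁ · cos²(32°) = 14.85 · 0.7192 = 10.68 W.
I₃ = I₂ · cos²(30°) = 10.68 · 0.75 = 8.01 W.
I₄ = I₃ · cos²(56°) = 8.01 · 0.3127 = 2.505 W.

I ≈ 2.50 W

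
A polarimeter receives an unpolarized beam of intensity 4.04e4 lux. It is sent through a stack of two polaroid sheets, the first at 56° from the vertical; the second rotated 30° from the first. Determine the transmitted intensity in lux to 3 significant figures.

I ≈ 1.52e4 lux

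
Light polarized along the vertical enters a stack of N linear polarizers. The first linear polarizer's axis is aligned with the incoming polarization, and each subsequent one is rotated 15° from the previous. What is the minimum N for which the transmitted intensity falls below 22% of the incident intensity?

N = 23

First polarizer is aligned with the polarization: full transmission.
Each further stage multiplies by cos²(15°) = 0.933.
After N polarizers: T = 0.933^(N−1). Require T < 0.22 ⇒ N−1 > ln(0.22)/ln(0.933) = 21.84, so N−1 ≥ 22 and N = 23.
Check: N=23 gives T = 0.2175 < 0.22; N=22 gives T = 0.2332.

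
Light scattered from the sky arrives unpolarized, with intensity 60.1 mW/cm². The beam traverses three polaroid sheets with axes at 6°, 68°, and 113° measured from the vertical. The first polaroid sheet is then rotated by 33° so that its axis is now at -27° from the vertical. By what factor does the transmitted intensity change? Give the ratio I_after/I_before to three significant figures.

I_new/I_old ≈ 0.0345

Before rotation:
Unpolarized light through the first polarizer → I₁ = ½ I₀, now polarized at 6°.
I₂ = I₁ cos²(68° − 6°) = 0.5 I₀ · cos²(62°) = 0.1102 I₀.
I₃ = I₂ cos²(113° − 68°) = 0.1102 I₀ · cos²(45°) = 0.0551 I₀.
After rotation:
Unpolarized light through the first polarizer → I₁ = ½ I₀, now polarized at -27°.
Angle between axes 1 and 2: 85°. I₂ = 0.5 I₀ · cos²(85°) = 0.003798 I₀.
I₃ = I₂ cos²(113° − 68°) = 0.003798 I₀ · cos²(45°) = 0.001899 I₀.
Ratio = 0.001899 / 0.0551 = 0.03446.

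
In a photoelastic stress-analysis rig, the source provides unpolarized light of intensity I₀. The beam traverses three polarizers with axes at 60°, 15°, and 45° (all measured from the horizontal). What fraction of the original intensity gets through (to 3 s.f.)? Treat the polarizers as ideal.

Unpolarized light through the first polarizer → I₁ = ½ I₀, now polarized at 60°.
I₂ = I₁ cos²(15° − 60°) = 0.5 I₀ · cos²(45°) = 0.25 I₀.
I₃ = I₂ cos²(45° − 15°) = 0.25 I₀ · cos²(30°) = 0.1875 I₀.
Transmitted fraction = 0.1875.

≈ 0.188 I₀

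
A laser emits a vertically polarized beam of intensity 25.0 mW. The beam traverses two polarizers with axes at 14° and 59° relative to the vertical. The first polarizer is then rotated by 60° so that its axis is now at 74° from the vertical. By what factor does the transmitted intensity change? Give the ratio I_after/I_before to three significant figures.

Before rotation:
I₁ = I₀ cos²(14° − 0°) = I₀ cos²(14°) = 0.9415 I₀.
I₂ = I₁ cos²(59° − 14°) = 0.9415 I₀ · cos²(45°) = 0.4707 I₀.
After rotation:
I₁ = I₀ cos²(74° − 0°) = I₀ cos²(74°) = 0.07598 I₀.
I₂ = I₁ cos²(59° − 74°) = 0.07598 I₀ · cos²(15°) = 0.07089 I₀.
Ratio = 0.07089 / 0.4707 = 0.1506.

I_new/I_old ≈ 0.151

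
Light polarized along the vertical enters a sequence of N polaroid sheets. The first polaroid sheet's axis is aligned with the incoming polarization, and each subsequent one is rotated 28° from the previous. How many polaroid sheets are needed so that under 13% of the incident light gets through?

N = 10

First polarizer is aligned with the polarization: full transmission.
Each further stage multiplies by cos²(28°) = 0.7796.
After N polarizers: T = 0.7796^(N−1). Require T < 0.13 ⇒ N−1 > ln(0.13)/ln(0.7796) = 8.19, so N−1 ≥ 9 and N = 10.
Check: N=10 gives T = 0.1064 < 0.13; N=9 gives T = 0.1364.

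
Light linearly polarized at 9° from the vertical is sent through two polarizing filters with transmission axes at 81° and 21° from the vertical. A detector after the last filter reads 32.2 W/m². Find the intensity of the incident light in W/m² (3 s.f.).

I₁ = I₀ cos²(81° − 9°) = I₀ cos²(72°) = 0.09549 I₀.
I₂ = I₁ cos²(21° − 81°) = 0.09549 I₀ · cos²(60°) = 0.02387 I₀.
So 32.2 W/m² = 0.02387 I₀, giving I₀ = 32.2/0.02387 = 1349 W/m².

I₀ ≈ 1350 W/m²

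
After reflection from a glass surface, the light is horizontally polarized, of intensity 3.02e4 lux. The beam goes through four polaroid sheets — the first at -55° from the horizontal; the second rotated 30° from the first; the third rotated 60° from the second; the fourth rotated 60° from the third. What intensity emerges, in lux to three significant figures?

I ≈ 466 lux

I₁ = 3.02e4 lux · cos²(55°) = 9935 lux.
I₂ = I₁ · cos²(30°) = 9935 · 0.75 = 7452 lux.
I₃ = I₂ · cos²(60°) = 7452 · 0.25 = 1863 lux.
I₄ = I₃ · cos²(60°) = 1863 · 0.25 = 465.7 lux.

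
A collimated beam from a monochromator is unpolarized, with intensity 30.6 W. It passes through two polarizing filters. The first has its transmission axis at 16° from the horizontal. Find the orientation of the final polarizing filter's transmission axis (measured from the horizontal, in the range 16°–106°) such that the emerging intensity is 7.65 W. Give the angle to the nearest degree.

θ ≈ 61°

Unpolarized light through the first polarizer → I₁ = ½ I₀, now polarized at 16°.
Target fraction: 7.65 / 30.6 W = 0.25 of I₀.
Need I₂/I₀ = 0.25, so cos²(θ − 16°) = 0.25 / 0.5 = 0.5.
θ − 16° = arccos(√0.5) = 45.0°, giving θ ≈ 16 + 45.0 = 61.0°.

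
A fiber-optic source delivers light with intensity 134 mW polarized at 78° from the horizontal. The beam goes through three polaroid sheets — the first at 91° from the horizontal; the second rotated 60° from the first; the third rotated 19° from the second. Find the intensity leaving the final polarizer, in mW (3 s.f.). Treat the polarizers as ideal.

I ≈ 28.4 mW

I₁ = 134 mW · cos²(13°) = 127.2 mW.
I₂ = I₁ · cos²(60°) = 127.2 · 0.25 = 31.8 mW.
I₃ = I₂ · cos²(19°) = 31.8 · 0.894 = 28.43 mW.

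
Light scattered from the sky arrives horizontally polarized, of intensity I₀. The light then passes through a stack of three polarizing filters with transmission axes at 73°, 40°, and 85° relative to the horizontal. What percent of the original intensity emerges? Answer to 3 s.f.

≈ 3.01%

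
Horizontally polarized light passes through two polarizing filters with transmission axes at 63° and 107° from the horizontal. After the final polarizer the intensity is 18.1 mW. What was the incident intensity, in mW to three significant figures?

I₁ = I₀ cos²(63° − 0°) = I₀ cos²(63°) = 0.2061 I₀.
I₂ = I₁ cos²(107° − 63°) = 0.2061 I₀ · cos²(44°) = 0.1067 I₀.
So 18.1 mW = 0.1067 I₀, giving I₀ = 18.1/0.1067 = 169.7 mW.

I₀ ≈ 170 mW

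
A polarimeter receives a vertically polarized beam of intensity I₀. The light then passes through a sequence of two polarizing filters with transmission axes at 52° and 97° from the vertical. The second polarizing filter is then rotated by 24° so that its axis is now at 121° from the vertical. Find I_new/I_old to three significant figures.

Before rotation:
I₁ = I₀ cos²(52° − 0°) = I₀ cos²(52°) = 0.379 I₀.
I₂ = I₁ cos²(97° − 52°) = 0.379 I₀ · cos²(45°) = 0.1895 I₀.
After rotation:
I₁ = I₀ cos²(52° − 0°) = I₀ cos²(52°) = 0.379 I₀.
I₂ = I₁ cos²(121° − 52°) = 0.379 I₀ · cos²(69°) = 0.04868 I₀.
Ratio = 0.04868 / 0.1895 = 0.2569.

I_new/I_old ≈ 0.257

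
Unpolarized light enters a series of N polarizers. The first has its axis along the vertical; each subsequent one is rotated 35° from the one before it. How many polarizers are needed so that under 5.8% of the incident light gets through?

N = 7

First polarizer halves the unpolarized light: factor 1/2.
Each further stage multiplies by cos²(35°) = 0.671.
After N polarizers: T = 0.5·0.671^(N−1). Require T < 0.058 ⇒ N−1 > ln(0.058/0.5)/ln(0.671) = 5.40, so N−1 ≥ 6 and N = 7.
Check: N=7 gives T = 0.04564 < 0.058; N=6 gives T = 0.06802.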